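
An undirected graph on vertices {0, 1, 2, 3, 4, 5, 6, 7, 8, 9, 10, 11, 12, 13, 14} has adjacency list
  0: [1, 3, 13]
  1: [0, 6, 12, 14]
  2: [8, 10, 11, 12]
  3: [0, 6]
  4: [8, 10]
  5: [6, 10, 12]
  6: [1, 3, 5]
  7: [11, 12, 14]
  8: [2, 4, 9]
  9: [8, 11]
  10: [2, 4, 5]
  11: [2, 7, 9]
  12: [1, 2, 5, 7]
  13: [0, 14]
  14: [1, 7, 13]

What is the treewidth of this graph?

A width-3 tree decomposition is:
Bags: B1 = {4, 8, 9, 11}  B2 = {2, 4, 8, 11}  B3 = {2, 4, 10, 11}  B4 = {2, 7, 10, 11}  B5 = {2, 7, 10, 12}  B6 = {5, 7, 10, 12}  B7 = {5, 7, 12, 14}  B8 = {1, 5, 12, 14}  B9 = {1, 5, 6, 14}  B10 = {1, 6, 13, 14}  B11 = {0, 1, 6, 13}  B12 = {0, 3, 6, 13}
Tree: B1–B2, B2–B3, B3–B4, B4–B5, B5–B6, B6–B7, B7–B8, B8–B9, B9–B10, B10–B11, B11–B12
The largest bag has 4 vertices, giving width 3; this decomposition certifies tw(G) ≤ 3. For the lower bound: the 4 vertex sets {4,8,9}, {11}, {2}, {5,7,10,12} are disjoint, each induces a connected subgraph, and every pair is joined by at least one edge of G. Contracting each set to a single vertex therefore yields K_{4} as a minor, and since treewidth is minor-monotone, tw(G) ≥ tw(K_{4}) = 3. Therefore the treewidth is 3.

3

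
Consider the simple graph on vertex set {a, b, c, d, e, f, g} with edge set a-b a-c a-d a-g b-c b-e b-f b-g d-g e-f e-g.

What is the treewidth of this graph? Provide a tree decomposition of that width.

Treewidth 2.
One optimal decomposition is:
Bags: B1 = {a, b, g}  B2 = {a, b, c}  B3 = {b, e, g}  B4 = {a, d, g}  B5 = {b, e, f}
Tree: B1–B2, B1–B3, B1–B4, B3–B5

Every bag has size at most 3, so the width is 3 − 1 = 2 and tw(G) ≤ 2. For the lower bound, the 3 vertices {a, d, g} are pairwise adjacent, and any tree decomposition puts a clique entirely inside one bag — forcing width ≥ 2. Hence tw(G) = 2 exactly.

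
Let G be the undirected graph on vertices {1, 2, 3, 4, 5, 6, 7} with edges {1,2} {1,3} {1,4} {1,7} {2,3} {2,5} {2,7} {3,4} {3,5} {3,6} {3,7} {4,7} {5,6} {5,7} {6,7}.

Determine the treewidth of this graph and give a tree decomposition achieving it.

The largest bag has 4 vertices, giving width 3; this decomposition certifies tw(G) ≤ 3. For the lower bound, the 4 vertices {1, 2, 3, 7} are pairwise adjacent, and any tree decomposition puts a clique entirely inside one bag — forcing width ≥ 3. The upper and lower bounds meet at 3, so that is the treewidth.

Treewidth 3.
One such decomposition:
Bags: B1 = {2, 3, 5, 7}  B2 = {3, 5, 6, 7}  B3 = {1, 2, 3, 7}  B4 = {1, 3, 4, 7}
Tree: B1–B2, B1–B3, B3–B4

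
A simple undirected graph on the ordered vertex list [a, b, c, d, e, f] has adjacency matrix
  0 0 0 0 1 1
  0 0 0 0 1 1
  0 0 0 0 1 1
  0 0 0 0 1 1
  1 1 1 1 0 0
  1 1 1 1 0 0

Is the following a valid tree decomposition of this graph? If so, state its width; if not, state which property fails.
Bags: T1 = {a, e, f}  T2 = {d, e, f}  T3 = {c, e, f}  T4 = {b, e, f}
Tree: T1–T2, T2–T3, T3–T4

Checking the three conditions: (i) the bags cover all of {a, b, c, d, e, f}; (ii) for each edge, some bag contains both endpoints; (iii) the bags containing any fixed vertex form a subtree. All hold, so the decomposition is valid with width 3 − 1 = 2.

Yes; width 2.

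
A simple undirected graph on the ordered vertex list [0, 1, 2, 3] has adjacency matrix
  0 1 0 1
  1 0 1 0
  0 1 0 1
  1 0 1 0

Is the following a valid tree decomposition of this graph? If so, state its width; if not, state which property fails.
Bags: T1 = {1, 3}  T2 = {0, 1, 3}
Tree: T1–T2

A tree decomposition must satisfy three properties: every vertex lies in some bag; for every edge, both endpoints lie together in some bag; and for every vertex, the bags containing it form a connected subtree. Here vertex 2 appears in no bag, so the decomposition is invalid.

No — vertex 2 appears in no bag.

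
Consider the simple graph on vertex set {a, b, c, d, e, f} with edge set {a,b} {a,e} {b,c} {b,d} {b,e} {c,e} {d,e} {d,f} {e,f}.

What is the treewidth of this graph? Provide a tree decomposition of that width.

The largest bag has 3 vertices, giving width 2; this decomposition certifies tw(G) ≤ 2. On the other hand G contains the 3-clique {d, e, f}. A clique must lie in a single bag of any decomposition, so no decomposition can have width below 2. Therefore the treewidth is 2.

Treewidth 2.
Bags: B1 = {a, b, e}  B2 = {b, d, e}  B3 = {d, e, f}  B4 = {b, c, e}
Tree: B1–B2, B2–B3, B1–B4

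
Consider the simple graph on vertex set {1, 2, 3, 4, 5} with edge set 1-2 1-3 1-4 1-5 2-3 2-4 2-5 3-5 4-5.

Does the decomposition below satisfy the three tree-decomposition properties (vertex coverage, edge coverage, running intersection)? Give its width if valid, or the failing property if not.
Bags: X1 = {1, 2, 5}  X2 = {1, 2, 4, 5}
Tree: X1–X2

A tree decomposition must satisfy three properties: every vertex lies in some bag; for every edge, both endpoints lie together in some bag; and for every vertex, the bags containing it form a connected subtree. Here vertex 3 appears in no bag, so the decomposition is invalid.

No — vertex 3 appears in no bag.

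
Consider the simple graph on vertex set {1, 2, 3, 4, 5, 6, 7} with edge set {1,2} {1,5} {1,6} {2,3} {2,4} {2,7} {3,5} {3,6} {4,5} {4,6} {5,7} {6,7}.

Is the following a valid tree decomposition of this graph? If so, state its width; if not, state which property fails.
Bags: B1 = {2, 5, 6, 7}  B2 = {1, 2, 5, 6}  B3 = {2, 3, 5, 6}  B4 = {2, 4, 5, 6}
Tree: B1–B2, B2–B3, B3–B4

Vertex coverage: the bags together contain {1, 2, 3, 4, 5, 6, 7}, the full vertex set. Edge coverage: each edge of G has both endpoints in at least one bag. Running intersection: for every vertex, the bags containing it form a connected subtree. All three properties hold, so this is a valid tree decomposition of width max|bag| − 1 = 3, and hence tw(G) ≤ 3.

Yes; width 3.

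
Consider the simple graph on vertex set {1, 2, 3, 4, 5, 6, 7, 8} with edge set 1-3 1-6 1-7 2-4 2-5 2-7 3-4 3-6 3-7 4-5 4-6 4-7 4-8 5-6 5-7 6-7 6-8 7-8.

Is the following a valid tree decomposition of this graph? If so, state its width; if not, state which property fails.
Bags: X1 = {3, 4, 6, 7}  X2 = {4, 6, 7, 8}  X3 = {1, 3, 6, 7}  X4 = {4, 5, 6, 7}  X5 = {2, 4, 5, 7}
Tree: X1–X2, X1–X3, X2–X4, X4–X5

Every vertex of G appears in some bag (union = {1, 2, 3, 4, 5, 6, 7, 8}); every edge is covered by a bag; and for each vertex v the set of bags containing v is connected in the bag tree. The decomposition is therefore valid. The largest bag has 4 vertices, so the width is 3.

Yes; width 3.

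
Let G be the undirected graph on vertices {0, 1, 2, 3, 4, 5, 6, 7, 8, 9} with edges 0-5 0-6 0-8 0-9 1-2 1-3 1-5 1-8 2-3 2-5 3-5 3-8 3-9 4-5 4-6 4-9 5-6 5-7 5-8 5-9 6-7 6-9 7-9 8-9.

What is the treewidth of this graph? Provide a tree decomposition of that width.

Treewidth 3.
Bags: B1 = {3, 5, 8, 9}  B2 = {0, 5, 8, 9}  B3 = {0, 5, 6, 9}  B4 = {4, 5, 6, 9}  B5 = {5, 6, 7, 9}  B6 = {1, 3, 5, 8}  B7 = {1, 2, 3, 5}
Tree: B1–B2, B2–B3, B3–B4, B4–B5, B1–B6, B6–B7

The largest bag has 4 vertices, giving width 3; this decomposition certifies tw(G) ≤ 3. Conversely, {1, 3, 5, 8} is a clique of size 4, and the vertices of any clique must share a bag in every tree decomposition; so some bag has ≥ 4 vertices and tw(G) ≥ 3. Therefore the treewidth is 3.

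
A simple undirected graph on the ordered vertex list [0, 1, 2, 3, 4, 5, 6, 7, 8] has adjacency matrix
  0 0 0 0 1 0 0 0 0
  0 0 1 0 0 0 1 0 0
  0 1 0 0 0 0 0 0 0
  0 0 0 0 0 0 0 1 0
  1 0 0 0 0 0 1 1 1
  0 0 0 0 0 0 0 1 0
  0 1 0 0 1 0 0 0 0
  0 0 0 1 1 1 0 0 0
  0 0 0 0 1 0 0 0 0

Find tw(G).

1

A width-1 tree decomposition is:
Bags: B1 = {3, 7}  B2 = {5, 7}  B3 = {4, 7}  B4 = {0, 4}  B5 = {4, 6}  B6 = {1, 6}  B7 = {1, 2}  B8 = {4, 8}
Tree: B1–B2, B2–B3, B3–B4, B4–B5, B5–B6, B6–B7, B4–B8
Every bag has size at most 2, so the width is 2 − 1 = 1 and tw(G) ≤ 1. G has an edge, so its treewidth is at least 1. The upper and lower bounds meet at 1, so that is the treewidth.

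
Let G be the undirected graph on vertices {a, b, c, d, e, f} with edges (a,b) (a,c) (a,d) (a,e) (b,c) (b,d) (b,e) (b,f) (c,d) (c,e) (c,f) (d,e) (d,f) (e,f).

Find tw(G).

4

A width-4 tree decomposition is:
Bags: B1 = {a, b, c, d, e}  B2 = {b, c, d, e, f}
Tree: B1–B2
Each bag holds 5 vertices, so the decomposition has width 4, which upper-bounds the treewidth. Conversely, {b, c, d, e, f} is a clique of size 5, and the vertices of any clique must share a bag in every tree decomposition; so some bag has ≥ 5 vertices and tw(G) ≥ 4. Therefore the treewidth is 4.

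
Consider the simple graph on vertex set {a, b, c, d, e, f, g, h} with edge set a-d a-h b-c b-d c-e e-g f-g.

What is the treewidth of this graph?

A width-1 tree decomposition is:
Bags: B1 = {a, h}  B2 = {a, d}  B3 = {b, d}  B4 = {b, c}  B5 = {c, e}  B6 = {e, g}  B7 = {f, g}
Tree: B1–B2, B2–B3, B3–B4, B4–B5, B5–B6, B6–B7
Every bag has size at most 2, so the width is 2 − 1 = 1 and tw(G) ≤ 1. Any graph with an edge has treewidth ≥ 1, and G has the edge h–a. Combining the bounds, tw(G) = 1.

1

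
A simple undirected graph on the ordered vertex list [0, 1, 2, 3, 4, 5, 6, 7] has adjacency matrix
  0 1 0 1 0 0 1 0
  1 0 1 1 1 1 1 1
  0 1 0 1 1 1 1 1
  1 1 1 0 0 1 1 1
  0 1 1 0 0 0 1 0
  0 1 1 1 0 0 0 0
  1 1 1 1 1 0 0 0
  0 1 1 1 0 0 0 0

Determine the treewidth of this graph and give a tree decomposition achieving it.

The largest bag has 4 vertices, giving width 3; this decomposition certifies tw(G) ≤ 3. On the other hand G contains the 4-clique {0, 1, 3, 6}. A clique must lie in a single bag of any decomposition, so no decomposition can have width below 3. Therefore the treewidth is 3.

Treewidth 3.
Bags: B1 = {1, 2, 3, 6}  B2 = {0, 1, 3, 6}  B3 = {1, 2, 3, 7}  B4 = {1, 2, 4, 6}  B5 = {1, 2, 3, 5}
Tree: B1–B2, B1–B3, B1–B4, B3–B5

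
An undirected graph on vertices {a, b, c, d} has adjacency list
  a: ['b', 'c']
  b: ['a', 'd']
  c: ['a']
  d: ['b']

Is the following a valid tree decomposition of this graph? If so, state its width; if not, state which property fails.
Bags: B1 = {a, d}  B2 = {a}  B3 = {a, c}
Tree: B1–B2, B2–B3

A tree decomposition must satisfy three properties: every vertex lies in some bag; for every edge, both endpoints lie together in some bag; and for every vertex, the bags containing it form a connected subtree. Here vertex b appears in no bag, so the decomposition is invalid.

No — vertex b appears in no bag.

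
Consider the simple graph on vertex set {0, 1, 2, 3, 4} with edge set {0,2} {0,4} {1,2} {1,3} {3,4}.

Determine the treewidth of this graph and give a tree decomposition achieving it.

Treewidth 2.
One such decomposition:
Bags: B1 = {0, 1, 2}  B2 = {0, 1, 3}  B3 = {0, 3, 4}
Tree: B1–B2, B2–B3

Every bag has size at most 3, so the width is 3 − 1 = 2 and tw(G) ≤ 2. For the lower bound, G contains the cycle 0–2–1–3–4–0, so G is not a forest; only forests have treewidth ≤ 1, hence tw(G) ≥ 2. Combining the bounds, tw(G) = 2.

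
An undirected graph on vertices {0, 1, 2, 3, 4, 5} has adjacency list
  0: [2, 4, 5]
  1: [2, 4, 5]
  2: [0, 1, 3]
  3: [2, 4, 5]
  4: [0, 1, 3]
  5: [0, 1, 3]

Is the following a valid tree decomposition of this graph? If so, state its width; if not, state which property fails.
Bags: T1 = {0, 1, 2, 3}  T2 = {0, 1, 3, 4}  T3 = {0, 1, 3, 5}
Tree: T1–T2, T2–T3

Yes; width 3.

Every vertex of G appears in some bag (union = {0, 1, 2, 3, 4, 5}); every edge is covered by a bag; and for each vertex v the set of bags containing v is connected in the bag tree. The decomposition is therefore valid. The largest bag has 4 vertices, so the width is 3.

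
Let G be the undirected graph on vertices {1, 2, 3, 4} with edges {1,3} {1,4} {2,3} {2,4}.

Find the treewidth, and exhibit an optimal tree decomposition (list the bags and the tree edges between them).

Treewidth 2.
One such decomposition:
Bags: B1 = {1, 3, 4}  B2 = {2, 3, 4}
Tree: B1–B2

Each bag holds 3 vertices, so the decomposition has width 2, which upper-bounds the treewidth. For the lower bound, G contains the cycle 4–1–3–2–4, so G is not a forest; only forests have treewidth ≤ 1, hence tw(G) ≥ 2. Therefore the treewidth is 2.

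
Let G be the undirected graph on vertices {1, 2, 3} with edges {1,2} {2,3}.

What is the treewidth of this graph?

1

A width-1 tree decomposition is:
Bags: B1 = {1, 2}  B2 = {2, 3}
Tree: B1–B2
Each bag holds 2 vertices, so the decomposition has width 1, which upper-bounds the treewidth. G has an edge, so its treewidth is at least 1. The upper and lower bounds meet at 1, so that is the treewidth.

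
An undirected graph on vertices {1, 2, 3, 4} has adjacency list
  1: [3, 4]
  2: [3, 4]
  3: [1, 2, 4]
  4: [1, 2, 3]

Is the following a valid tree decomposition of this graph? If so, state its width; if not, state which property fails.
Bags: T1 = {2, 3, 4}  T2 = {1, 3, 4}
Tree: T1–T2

Checking the three conditions: (i) the bags cover all of {1, 2, 3, 4}; (ii) for each edge, some bag contains both endpoints; (iii) the bags containing any fixed vertex form a subtree. All hold, so the decomposition is valid with width 3 − 1 = 2.

Yes; width 2.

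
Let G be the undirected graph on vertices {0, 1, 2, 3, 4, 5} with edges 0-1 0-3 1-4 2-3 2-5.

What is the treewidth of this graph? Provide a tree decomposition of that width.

Treewidth 1.
One such decomposition:
Bags: B1 = {2, 5}  B2 = {2, 3}  B3 = {0, 3}  B4 = {0, 1}  B5 = {1, 4}
Tree: B1–B2, B2–B3, B3–B4, B4–B5

Each bag holds 2 vertices, so the decomposition has width 1, which upper-bounds the treewidth. G has an edge, so its treewidth is at least 1. Hence tw(G) = 1 exactly.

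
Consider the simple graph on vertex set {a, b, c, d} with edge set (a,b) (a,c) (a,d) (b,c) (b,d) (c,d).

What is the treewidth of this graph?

A width-3 tree decomposition is:
Bags: B1 = {a, b, c, d}
Tree: (single bag)
With just one bag of size 4, the width is 4 − 1 = 3, so tw(G) ≤ 3. On the other hand G contains the 4-clique {a, b, c, d}. A clique must lie in a single bag of any decomposition, so no decomposition can have width below 3. Therefore the treewidth is 3.

3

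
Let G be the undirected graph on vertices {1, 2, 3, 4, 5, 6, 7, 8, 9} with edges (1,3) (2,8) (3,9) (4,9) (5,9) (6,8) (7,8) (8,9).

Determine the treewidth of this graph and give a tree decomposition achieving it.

Treewidth 1.
Bags: B1 = {5, 9}  B2 = {8, 9}  B3 = {6, 8}  B4 = {3, 9}  B5 = {2, 8}  B6 = {4, 9}  B7 = {7, 8}  B8 = {1, 3}
Tree: B1–B2, B2–B3, B1–B4, B3–B5, B2–B6, B3–B7, B4–B8

Every bag has size at most 2, so the width is 2 − 1 = 1 and tw(G) ≤ 1. Any graph with an edge has treewidth ≥ 1, and G has the edge 5–9. Hence tw(G) = 1 exactly.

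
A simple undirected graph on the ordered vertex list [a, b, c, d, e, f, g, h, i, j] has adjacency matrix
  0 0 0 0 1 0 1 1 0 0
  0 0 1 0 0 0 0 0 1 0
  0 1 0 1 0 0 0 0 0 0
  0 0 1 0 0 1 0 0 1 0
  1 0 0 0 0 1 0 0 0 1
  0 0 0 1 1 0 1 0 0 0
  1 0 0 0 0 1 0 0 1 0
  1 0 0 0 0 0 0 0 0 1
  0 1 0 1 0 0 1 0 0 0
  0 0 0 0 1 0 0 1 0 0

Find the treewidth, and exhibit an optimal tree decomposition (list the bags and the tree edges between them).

Treewidth 2.
Bags: B1 = {e, h, j}  B2 = {a, e, h}  B3 = {a, e, f}  B4 = {a, f, g}  B5 = {d, f, g}  B6 = {d, g, i}  B7 = {c, d, i}  B8 = {b, c, i}
Tree: B1–B2, B2–B3, B3–B4, B4–B5, B5–B6, B6–B7, B7–B8

Each bag holds 3 vertices, so the decomposition has width 2, which upper-bounds the treewidth. The edges j–h–a–e–j form a cycle, so G is not a tree and its treewidth is at least 2. Therefore the treewidth is 2.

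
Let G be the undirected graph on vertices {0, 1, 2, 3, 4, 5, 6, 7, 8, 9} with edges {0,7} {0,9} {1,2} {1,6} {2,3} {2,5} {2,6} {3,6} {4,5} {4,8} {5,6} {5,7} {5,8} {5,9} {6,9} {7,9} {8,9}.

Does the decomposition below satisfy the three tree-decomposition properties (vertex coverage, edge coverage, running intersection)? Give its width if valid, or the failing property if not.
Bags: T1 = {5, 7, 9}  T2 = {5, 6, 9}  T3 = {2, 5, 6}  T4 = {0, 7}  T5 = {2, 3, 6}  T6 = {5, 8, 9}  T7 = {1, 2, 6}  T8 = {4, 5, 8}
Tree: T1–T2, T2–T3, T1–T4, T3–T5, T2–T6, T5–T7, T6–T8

No — edge (9,0) lies in no bag.

A tree decomposition must satisfy three properties: every vertex lies in some bag; for every edge, both endpoints lie together in some bag; and for every vertex, the bags containing it form a connected subtree. Here edge (9,0) lies in no bag, so the decomposition is invalid.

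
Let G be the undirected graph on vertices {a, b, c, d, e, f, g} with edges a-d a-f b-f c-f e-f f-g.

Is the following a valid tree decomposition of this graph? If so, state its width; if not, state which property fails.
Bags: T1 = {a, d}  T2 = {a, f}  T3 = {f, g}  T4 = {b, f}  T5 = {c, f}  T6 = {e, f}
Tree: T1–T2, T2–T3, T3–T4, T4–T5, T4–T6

Checking the three conditions: (i) the bags cover all of {a, b, c, d, e, f, g}; (ii) for each edge, some bag contains both endpoints; (iii) the bags containing any fixed vertex form a subtree. All hold, so the decomposition is valid with width 2 − 1 = 1.

Yes; width 1.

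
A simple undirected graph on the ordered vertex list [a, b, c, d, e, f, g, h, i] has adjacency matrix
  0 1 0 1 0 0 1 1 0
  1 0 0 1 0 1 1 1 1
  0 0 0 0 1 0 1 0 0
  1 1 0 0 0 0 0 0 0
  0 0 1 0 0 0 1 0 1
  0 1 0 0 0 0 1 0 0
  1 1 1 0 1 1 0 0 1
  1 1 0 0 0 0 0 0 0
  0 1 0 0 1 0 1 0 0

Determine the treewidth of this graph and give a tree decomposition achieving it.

Treewidth 2.
One such decomposition:
Bags: B1 = {b, g, i}  B2 = {a, b, g}  B3 = {e, g, i}  B4 = {a, b, h}  B5 = {b, f, g}  B6 = {c, e, g}  B7 = {a, b, d}
Tree: B1–B2, B1–B3, B2–B4, B1–B5, B3–B6, B4–B7

Every bag has size at most 3, so the width is 3 − 1 = 2 and tw(G) ≤ 2. For the lower bound, the 3 vertices {a, b, d} are pairwise adjacent, and any tree decomposition puts a clique entirely inside one bag — forcing width ≥ 2. Combining the bounds, tw(G) = 2.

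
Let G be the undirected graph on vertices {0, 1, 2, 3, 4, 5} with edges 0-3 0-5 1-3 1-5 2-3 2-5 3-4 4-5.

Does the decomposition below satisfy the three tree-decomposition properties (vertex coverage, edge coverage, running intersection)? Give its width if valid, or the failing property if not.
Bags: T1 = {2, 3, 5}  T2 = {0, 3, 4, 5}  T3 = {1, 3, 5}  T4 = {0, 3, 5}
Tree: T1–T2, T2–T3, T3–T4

A tree decomposition must satisfy three properties: every vertex lies in some bag; for every edge, both endpoints lie together in some bag; and for every vertex, the bags containing it form a connected subtree. Here bags containing vertex 0 are not connected in the tree, so the decomposition is invalid.

No — bags containing vertex 0 are not connected in the tree.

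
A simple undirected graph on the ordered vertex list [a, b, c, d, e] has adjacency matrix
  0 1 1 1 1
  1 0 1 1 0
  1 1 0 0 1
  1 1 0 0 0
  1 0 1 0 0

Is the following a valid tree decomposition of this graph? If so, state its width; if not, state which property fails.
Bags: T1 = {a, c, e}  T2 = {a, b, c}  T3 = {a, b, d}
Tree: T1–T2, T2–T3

Every vertex of G appears in some bag (union = {a, b, c, d, e}); every edge is covered by a bag; and for each vertex v the set of bags containing v is connected in the bag tree. The decomposition is therefore valid. The largest bag has 3 vertices, so the width is 2.

Yes; width 2.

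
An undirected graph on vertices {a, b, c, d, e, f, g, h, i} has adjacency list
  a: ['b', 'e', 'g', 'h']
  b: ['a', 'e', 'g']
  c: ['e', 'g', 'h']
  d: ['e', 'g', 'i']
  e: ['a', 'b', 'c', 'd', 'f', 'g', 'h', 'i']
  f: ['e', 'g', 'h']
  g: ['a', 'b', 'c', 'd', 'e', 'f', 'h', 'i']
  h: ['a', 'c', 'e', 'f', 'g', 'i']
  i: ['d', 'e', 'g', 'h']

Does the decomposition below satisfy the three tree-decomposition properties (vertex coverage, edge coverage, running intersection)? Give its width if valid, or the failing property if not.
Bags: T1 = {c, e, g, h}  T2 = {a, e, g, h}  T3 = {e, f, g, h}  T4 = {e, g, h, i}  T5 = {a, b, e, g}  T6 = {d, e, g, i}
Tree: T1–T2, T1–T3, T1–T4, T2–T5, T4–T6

Yes; width 3.

Vertex coverage: the bags together contain {a, b, c, d, e, f, g, h, i}, the full vertex set. Edge coverage: each edge of G has both endpoints in at least one bag. Running intersection: for every vertex, the bags containing it form a connected subtree. All three properties hold, so this is a valid tree decomposition of width max|bag| − 1 = 3, and hence tw(G) ≤ 3.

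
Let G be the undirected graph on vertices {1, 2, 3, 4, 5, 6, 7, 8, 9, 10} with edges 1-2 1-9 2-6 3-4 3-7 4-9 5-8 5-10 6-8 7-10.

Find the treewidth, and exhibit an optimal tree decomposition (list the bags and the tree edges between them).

Treewidth 2.
One optimal decomposition is:
Bags: B1 = {5, 7, 10}  B2 = {3, 5, 7}  B3 = {3, 4, 5}  B4 = {4, 5, 9}  B5 = {1, 5, 9}  B6 = {1, 2, 5}  B7 = {2, 5, 6}  B8 = {5, 6, 8}
Tree: B1–B2, B2–B3, B3–B4, B4–B5, B5–B6, B6–B7, B7–B8

The largest bag has 3 vertices, giving width 2; this decomposition certifies tw(G) ≤ 2. Since 5–10–7–3–4–9–1–2–6–8–5 is a cycle in G, G is not acyclic. Forests are exactly the graphs of treewidth ≤ 1, so tw(G) ≥ 2. Combining the bounds, tw(G) = 2.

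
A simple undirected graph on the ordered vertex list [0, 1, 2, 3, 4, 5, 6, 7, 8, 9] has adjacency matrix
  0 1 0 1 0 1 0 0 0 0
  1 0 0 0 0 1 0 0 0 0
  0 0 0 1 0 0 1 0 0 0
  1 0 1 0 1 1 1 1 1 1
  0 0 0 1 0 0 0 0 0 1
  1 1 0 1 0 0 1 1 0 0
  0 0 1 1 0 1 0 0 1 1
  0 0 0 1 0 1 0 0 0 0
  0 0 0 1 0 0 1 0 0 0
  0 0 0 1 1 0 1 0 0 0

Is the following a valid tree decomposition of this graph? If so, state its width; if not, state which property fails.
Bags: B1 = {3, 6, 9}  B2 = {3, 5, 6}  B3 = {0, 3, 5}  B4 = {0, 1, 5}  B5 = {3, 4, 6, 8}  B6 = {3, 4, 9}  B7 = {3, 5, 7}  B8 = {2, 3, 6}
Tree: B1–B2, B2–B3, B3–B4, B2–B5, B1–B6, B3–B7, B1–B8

A tree decomposition must satisfy three properties: every vertex lies in some bag; for every edge, both endpoints lie together in some bag; and for every vertex, the bags containing it form a connected subtree. Here bags containing vertex 4 are not connected in the tree, so the decomposition is invalid.

No — bags containing vertex 4 are not connected in the tree.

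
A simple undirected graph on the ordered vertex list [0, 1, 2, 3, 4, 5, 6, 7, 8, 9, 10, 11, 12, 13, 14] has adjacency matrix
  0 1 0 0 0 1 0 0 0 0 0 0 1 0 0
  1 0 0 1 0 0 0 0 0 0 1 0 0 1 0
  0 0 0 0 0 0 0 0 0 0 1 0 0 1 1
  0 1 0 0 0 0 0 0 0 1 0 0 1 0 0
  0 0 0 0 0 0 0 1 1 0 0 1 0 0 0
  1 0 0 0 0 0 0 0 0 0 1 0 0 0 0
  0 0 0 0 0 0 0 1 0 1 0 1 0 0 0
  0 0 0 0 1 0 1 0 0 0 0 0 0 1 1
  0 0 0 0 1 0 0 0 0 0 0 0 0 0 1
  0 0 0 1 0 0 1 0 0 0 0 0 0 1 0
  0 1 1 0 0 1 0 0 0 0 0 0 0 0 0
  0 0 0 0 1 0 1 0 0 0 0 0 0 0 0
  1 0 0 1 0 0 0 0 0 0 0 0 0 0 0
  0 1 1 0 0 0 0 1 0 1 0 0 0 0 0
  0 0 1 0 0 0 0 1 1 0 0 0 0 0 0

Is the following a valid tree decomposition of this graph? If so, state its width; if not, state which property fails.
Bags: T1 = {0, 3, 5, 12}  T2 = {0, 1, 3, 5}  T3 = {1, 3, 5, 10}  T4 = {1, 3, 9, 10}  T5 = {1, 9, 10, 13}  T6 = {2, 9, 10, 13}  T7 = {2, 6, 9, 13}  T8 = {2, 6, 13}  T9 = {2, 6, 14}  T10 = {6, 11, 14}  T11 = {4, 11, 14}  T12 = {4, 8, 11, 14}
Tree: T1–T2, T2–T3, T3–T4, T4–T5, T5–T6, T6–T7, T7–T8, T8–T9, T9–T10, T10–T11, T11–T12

No — vertex 7 appears in no bag.

A tree decomposition must satisfy three properties: every vertex lies in some bag; for every edge, both endpoints lie together in some bag; and for every vertex, the bags containing it form a connected subtree. Here vertex 7 appears in no bag, so the decomposition is invalid.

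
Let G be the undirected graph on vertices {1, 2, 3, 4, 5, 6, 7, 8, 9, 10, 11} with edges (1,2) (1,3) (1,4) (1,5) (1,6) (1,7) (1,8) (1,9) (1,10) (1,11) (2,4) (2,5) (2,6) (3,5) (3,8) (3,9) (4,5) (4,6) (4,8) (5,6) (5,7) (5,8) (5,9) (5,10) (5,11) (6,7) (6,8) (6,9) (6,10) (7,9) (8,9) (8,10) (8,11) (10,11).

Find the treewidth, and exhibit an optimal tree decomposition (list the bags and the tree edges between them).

The largest bag has 5 vertices, giving width 4; this decomposition certifies tw(G) ≤ 4. On the other hand G contains the 5-clique {1, 5, 8, 10, 11}. A clique must lie in a single bag of any decomposition, so no decomposition can have width below 4. Combining the bounds, tw(G) = 4.

Treewidth 4.
One optimal decomposition is:
Bags: B1 = {1, 3, 5, 8, 9}  B2 = {1, 5, 6, 8, 9}  B3 = {1, 5, 6, 8, 10}  B4 = {1, 5, 8, 10, 11}  B5 = {1, 4, 5, 6, 8}  B6 = {1, 2, 4, 5, 6}  B7 = {1, 5, 6, 7, 9}
Tree: B1–B2, B2–B3, B3–B4, B2–B5, B5–B6, B2–B7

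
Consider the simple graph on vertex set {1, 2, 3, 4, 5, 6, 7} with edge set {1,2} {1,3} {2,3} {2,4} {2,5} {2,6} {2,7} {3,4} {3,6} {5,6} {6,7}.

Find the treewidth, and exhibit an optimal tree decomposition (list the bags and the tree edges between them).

Each bag holds 3 vertices, so the decomposition has width 2, which upper-bounds the treewidth. For the lower bound, the 3 vertices {1, 2, 3} are pairwise adjacent, and any tree decomposition puts a clique entirely inside one bag — forcing width ≥ 2. Combining the bounds, tw(G) = 2.

Treewidth 2.
One optimal decomposition is:
Bags: B1 = {1, 2, 3}  B2 = {2, 3, 6}  B3 = {2, 3, 4}  B4 = {2, 5, 6}  B5 = {2, 6, 7}
Tree: B1–B2, B1–B3, B2–B4, B4–B5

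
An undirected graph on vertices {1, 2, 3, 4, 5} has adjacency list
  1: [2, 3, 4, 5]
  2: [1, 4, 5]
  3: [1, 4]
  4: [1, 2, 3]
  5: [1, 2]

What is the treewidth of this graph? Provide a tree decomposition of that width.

Every bag has size at most 3, so the width is 3 − 1 = 2 and tw(G) ≤ 2. Conversely, {1, 2, 4} is a clique of size 3, and the vertices of any clique must share a bag in every tree decomposition; so some bag has ≥ 3 vertices and tw(G) ≥ 2. Therefore the treewidth is 2.

Treewidth 2.
One optimal decomposition is:
Bags: B1 = {1, 2, 4}  B2 = {1, 3, 4}  B3 = {1, 2, 5}
Tree: B1–B2, B1–B3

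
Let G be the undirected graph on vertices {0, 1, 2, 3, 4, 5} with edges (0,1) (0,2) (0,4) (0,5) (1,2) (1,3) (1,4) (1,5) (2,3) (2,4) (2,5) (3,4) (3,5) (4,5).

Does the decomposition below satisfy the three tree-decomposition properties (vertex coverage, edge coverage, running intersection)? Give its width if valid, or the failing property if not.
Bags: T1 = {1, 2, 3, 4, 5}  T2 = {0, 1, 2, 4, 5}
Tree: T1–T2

Vertex coverage: the bags together contain {0, 1, 2, 3, 4, 5}, the full vertex set. Edge coverage: each edge of G has both endpoints in at least one bag. Running intersection: for every vertex, the bags containing it form a connected subtree. All three properties hold, so this is a valid tree decomposition of width max|bag| − 1 = 4, and hence tw(G) ≤ 4.

Yes; width 4.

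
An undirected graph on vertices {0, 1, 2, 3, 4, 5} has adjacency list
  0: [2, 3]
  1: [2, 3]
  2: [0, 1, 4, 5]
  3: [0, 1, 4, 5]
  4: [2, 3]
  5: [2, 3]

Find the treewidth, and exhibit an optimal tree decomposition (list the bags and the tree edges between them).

Each bag holds 3 vertices, so the decomposition has width 2, which upper-bounds the treewidth. The edges 3–4–2–1–3 form a cycle, so G is not a tree and its treewidth is at least 2. Therefore the treewidth is 2.

Treewidth 2.
Bags: B1 = {2, 3, 4}  B2 = {1, 2, 3}  B3 = {0, 2, 3}  B4 = {2, 3, 5}
Tree: B1–B2, B2–B3, B3–B4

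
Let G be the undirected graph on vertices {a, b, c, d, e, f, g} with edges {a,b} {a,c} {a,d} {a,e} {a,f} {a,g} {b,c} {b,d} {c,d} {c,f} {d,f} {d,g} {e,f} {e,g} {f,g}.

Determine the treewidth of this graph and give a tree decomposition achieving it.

Treewidth 3.
Bags: B1 = {a, d, f, g}  B2 = {a, c, d, f}  B3 = {a, e, f, g}  B4 = {a, b, c, d}
Tree: B1–B2, B1–B3, B2–B4

The largest bag has 4 vertices, giving width 3; this decomposition certifies tw(G) ≤ 3. For the lower bound, the 4 vertices {a, d, f, g} are pairwise adjacent, and any tree decomposition puts a clique entirely inside one bag — forcing width ≥ 3. Hence tw(G) = 3 exactly.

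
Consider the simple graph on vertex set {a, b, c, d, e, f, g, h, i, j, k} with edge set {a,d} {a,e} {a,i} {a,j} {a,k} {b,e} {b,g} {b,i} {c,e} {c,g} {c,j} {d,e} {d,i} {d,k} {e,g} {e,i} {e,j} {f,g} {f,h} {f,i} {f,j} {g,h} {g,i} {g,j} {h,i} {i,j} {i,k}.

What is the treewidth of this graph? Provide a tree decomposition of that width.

Treewidth 3.
One optimal decomposition is:
Bags: B1 = {e, g, i, j}  B2 = {a, e, i, j}  B3 = {c, e, g, j}  B4 = {f, g, i, j}  B5 = {b, e, g, i}  B6 = {a, d, e, i}  B7 = {f, g, h, i}  B8 = {a, d, i, k}
Tree: B1–B2, B1–B3, B1–B4, B1–B5, B2–B6, B4–B7, B6–B8

Every bag has size at most 4, so the width is 4 − 1 = 3 and tw(G) ≤ 3. Conversely, {c, e, g, j} is a clique of size 4, and the vertices of any clique must share a bag in every tree decomposition; so some bag has ≥ 4 vertices and tw(G) ≥ 3. Combining the bounds, tw(G) = 3.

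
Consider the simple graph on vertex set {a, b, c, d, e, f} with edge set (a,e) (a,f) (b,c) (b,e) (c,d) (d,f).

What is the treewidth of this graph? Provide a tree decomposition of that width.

Treewidth 2.
One such decomposition:
Bags: B1 = {a, d, f}  B2 = {a, c, d}  B3 = {a, b, c}  B4 = {a, b, e}
Tree: B1–B2, B2–B3, B3–B4

Each bag holds 3 vertices, so the decomposition has width 2, which upper-bounds the treewidth. For the lower bound, G contains the cycle a–f–d–c–b–e–a, so G is not a forest; only forests have treewidth ≤ 1, hence tw(G) ≥ 2. The upper and lower bounds meet at 2, so that is the treewidth.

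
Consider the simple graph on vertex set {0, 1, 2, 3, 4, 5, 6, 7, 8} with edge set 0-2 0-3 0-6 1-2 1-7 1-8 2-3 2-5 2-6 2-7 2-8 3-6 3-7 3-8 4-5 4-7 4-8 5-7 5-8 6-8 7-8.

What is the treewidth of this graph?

A width-3 tree decomposition is:
Bags: B1 = {1, 2, 7, 8}  B2 = {2, 3, 7, 8}  B3 = {2, 3, 6, 8}  B4 = {0, 2, 3, 6}  B5 = {2, 5, 7, 8}  B6 = {4, 5, 7, 8}
Tree: B1–B2, B2–B3, B3–B4, B1–B5, B5–B6
Each bag holds 4 vertices, so the decomposition has width 3, which upper-bounds the treewidth. Conversely, {0, 2, 3, 6} is a clique of size 4, and the vertices of any clique must share a bag in every tree decomposition; so some bag has ≥ 4 vertices and tw(G) ≥ 3. The upper and lower bounds meet at 3, so that is the treewidth.

3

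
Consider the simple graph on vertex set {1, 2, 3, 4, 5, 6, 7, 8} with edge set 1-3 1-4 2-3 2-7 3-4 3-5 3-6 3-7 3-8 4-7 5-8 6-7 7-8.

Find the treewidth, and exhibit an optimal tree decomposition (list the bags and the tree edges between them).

Treewidth 2.
Bags: B1 = {2, 3, 7}  B2 = {3, 6, 7}  B3 = {3, 7, 8}  B4 = {3, 4, 7}  B5 = {3, 5, 8}  B6 = {1, 3, 4}
Tree: B1–B2, B1–B3, B3–B4, B3–B5, B4–B6

The largest bag has 3 vertices, giving width 2; this decomposition certifies tw(G) ≤ 2. Conversely, {1, 3, 4} is a clique of size 3, and the vertices of any clique must share a bag in every tree decomposition; so some bag has ≥ 3 vertices and tw(G) ≥ 2. Therefore the treewidth is 2.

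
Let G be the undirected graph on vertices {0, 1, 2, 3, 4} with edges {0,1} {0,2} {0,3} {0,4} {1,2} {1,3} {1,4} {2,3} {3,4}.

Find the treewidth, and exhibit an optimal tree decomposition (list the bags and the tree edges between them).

Treewidth 3.
Bags: B1 = {0, 1, 2, 3}  B2 = {0, 1, 3, 4}
Tree: B1–B2

Every bag has size at most 4, so the width is 4 − 1 = 3 and tw(G) ≤ 3. On the other hand G contains the 4-clique {0, 1, 2, 3}. A clique must lie in a single bag of any decomposition, so no decomposition can have width below 3. The upper and lower bounds meet at 3, so that is the treewidth.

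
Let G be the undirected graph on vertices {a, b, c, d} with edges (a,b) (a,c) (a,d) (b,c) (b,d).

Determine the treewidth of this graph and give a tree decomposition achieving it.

The largest bag has 3 vertices, giving width 2; this decomposition certifies tw(G) ≤ 2. For the lower bound, the 3 vertices {a, b, d} are pairwise adjacent, and any tree decomposition puts a clique entirely inside one bag — forcing width ≥ 2. Therefore the treewidth is 2.

Treewidth 2.
One such decomposition:
Bags: B1 = {a, b, c}  B2 = {a, b, d}
Tree: B1–B2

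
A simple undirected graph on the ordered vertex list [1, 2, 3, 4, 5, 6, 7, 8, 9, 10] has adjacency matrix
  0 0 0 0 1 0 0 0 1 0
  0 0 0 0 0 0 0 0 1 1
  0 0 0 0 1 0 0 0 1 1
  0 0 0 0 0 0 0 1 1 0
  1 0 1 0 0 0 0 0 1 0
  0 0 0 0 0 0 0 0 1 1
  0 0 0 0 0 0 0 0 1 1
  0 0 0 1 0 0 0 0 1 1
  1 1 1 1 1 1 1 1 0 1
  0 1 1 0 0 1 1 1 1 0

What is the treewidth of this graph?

2

A width-2 tree decomposition is:
Bags: B1 = {7, 9, 10}  B2 = {2, 9, 10}  B3 = {8, 9, 10}  B4 = {3, 9, 10}  B5 = {3, 5, 9}  B6 = {4, 8, 9}  B7 = {6, 9, 10}  B8 = {1, 5, 9}
Tree: B1–B2, B2–B3, B3–B4, B4–B5, B3–B6, B3–B7, B5–B8
Every bag has size at most 3, so the width is 3 − 1 = 2 and tw(G) ≤ 2. For the lower bound, the 3 vertices {1, 5, 9} are pairwise adjacent, and any tree decomposition puts a clique entirely inside one bag — forcing width ≥ 2. Combining the bounds, tw(G) = 2.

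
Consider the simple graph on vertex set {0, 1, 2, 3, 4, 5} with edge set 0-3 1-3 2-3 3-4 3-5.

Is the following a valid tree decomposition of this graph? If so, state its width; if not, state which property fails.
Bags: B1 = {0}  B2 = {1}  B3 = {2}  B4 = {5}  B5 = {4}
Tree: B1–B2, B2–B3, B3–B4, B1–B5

No — vertex 3 appears in no bag.

A tree decomposition must satisfy three properties: every vertex lies in some bag; for every edge, both endpoints lie together in some bag; and for every vertex, the bags containing it form a connected subtree. Here vertex 3 appears in no bag, so the decomposition is invalid.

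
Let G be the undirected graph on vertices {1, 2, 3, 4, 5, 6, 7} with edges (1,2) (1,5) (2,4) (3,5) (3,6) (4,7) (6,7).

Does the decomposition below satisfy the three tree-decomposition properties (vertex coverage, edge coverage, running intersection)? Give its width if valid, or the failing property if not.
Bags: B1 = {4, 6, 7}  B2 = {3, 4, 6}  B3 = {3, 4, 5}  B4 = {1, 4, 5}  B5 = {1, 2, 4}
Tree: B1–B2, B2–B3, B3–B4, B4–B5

Yes; width 2.

Vertex coverage: the bags together contain {1, 2, 3, 4, 5, 6, 7}, the full vertex set. Edge coverage: each edge of G has both endpoints in at least one bag. Running intersection: for every vertex, the bags containing it form a connected subtree. All three properties hold, so this is a valid tree decomposition of width max|bag| − 1 = 2, and hence tw(G) ≤ 2.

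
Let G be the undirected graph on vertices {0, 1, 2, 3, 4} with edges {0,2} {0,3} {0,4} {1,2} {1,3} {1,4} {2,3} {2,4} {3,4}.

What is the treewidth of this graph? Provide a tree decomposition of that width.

Every bag has size at most 4, so the width is 4 − 1 = 3 and tw(G) ≤ 3. On the other hand G contains the 4-clique {0, 2, 3, 4}. A clique must lie in a single bag of any decomposition, so no decomposition can have width below 3. The upper and lower bounds meet at 3, so that is the treewidth.

Treewidth 3.
One such decomposition:
Bags: B1 = {1, 2, 3, 4}  B2 = {0, 2, 3, 4}
Tree: B1–B2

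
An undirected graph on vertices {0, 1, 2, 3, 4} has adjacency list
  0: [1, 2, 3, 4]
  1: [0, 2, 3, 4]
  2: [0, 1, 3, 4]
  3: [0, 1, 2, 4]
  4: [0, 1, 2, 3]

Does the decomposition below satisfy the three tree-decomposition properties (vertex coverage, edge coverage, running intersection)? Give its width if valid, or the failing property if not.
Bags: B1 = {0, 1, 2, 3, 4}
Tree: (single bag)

Every vertex of G appears in some bag (union = {0, 1, 2, 3, 4}); every edge is covered by a bag; and for each vertex v the set of bags containing v is connected in the bag tree. The decomposition is therefore valid. The largest bag has 5 vertices, so the width is 4.

Yes; width 4.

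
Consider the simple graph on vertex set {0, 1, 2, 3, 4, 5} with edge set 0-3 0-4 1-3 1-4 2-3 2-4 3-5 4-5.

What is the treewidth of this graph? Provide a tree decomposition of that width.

Treewidth 2.
Bags: B1 = {3, 4, 5}  B2 = {1, 3, 4}  B3 = {2, 3, 4}  B4 = {0, 3, 4}
Tree: B1–B2, B2–B3, B3–B4

Every bag has size at most 3, so the width is 3 − 1 = 2 and tw(G) ≤ 2. The edges 5–3–1–4–5 form a cycle, so G is not a tree and its treewidth is at least 2. Combining the bounds, tw(G) = 2.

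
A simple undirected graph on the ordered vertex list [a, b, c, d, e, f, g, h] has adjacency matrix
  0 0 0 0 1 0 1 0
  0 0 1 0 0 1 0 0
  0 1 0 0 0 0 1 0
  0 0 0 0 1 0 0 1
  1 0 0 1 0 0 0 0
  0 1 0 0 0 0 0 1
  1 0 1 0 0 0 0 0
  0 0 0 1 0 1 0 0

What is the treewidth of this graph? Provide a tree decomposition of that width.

Treewidth 2.
Bags: B1 = {d, f, h}  B2 = {d, e, f}  B3 = {a, e, f}  B4 = {a, f, g}  B5 = {c, f, g}  B6 = {b, c, f}
Tree: B1–B2, B2–B3, B3–B4, B4–B5, B5–B6

The largest bag has 3 vertices, giving width 2; this decomposition certifies tw(G) ≤ 2. The edges f–h–d–e–a–g–c–b–f form a cycle, so G is not a tree and its treewidth is at least 2. The upper and lower bounds meet at 2, so that is the treewidth.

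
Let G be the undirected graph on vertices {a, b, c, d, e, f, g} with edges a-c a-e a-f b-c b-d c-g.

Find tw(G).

1

A width-1 tree decomposition is:
Bags: B1 = {a, c}  B2 = {a, e}  B3 = {c, g}  B4 = {a, f}  B5 = {b, c}  B6 = {b, d}
Tree: B1–B2, B1–B3, B1–B4, B1–B5, B5–B6
The largest bag has 2 vertices, giving width 1; this decomposition certifies tw(G) ≤ 1. G has an edge, so its treewidth is at least 1. Therefore the treewidth is 1.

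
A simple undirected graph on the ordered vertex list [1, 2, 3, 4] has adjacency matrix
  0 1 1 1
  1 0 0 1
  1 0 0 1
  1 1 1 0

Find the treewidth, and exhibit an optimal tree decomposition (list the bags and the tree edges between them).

Treewidth 2.
One optimal decomposition is:
Bags: B1 = {1, 2, 4}  B2 = {1, 3, 4}
Tree: B1–B2

The largest bag has 3 vertices, giving width 2; this decomposition certifies tw(G) ≤ 2. Conversely, {1, 2, 4} is a clique of size 3, and the vertices of any clique must share a bag in every tree decomposition; so some bag has ≥ 3 vertices and tw(G) ≥ 2. Therefore the treewidth is 2.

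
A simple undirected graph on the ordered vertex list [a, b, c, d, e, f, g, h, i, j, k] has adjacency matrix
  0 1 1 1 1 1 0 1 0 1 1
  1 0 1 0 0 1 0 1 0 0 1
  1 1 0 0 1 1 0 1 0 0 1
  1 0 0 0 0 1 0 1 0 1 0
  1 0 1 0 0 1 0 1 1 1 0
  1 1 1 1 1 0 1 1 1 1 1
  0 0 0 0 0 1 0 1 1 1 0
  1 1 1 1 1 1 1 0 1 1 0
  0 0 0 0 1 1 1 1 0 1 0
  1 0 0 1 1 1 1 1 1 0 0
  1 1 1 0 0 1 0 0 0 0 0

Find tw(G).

4

A width-4 tree decomposition is:
Bags: B1 = {a, b, c, f, h}  B2 = {a, c, e, f, h}  B3 = {a, e, f, h, j}  B4 = {e, f, h, i, j}  B5 = {a, b, c, f, k}  B6 = {a, d, f, h, j}  B7 = {f, g, h, i, j}
Tree: B1–B2, B2–B3, B3–B4, B1–B5, B3–B6, B4–B7
The largest bag has 5 vertices, giving width 4; this decomposition certifies tw(G) ≤ 4. Conversely, {f, g, h, i, j} is a clique of size 5, and the vertices of any clique must share a bag in every tree decomposition; so some bag has ≥ 5 vertices and tw(G) ≥ 4. Therefore the treewidth is 4.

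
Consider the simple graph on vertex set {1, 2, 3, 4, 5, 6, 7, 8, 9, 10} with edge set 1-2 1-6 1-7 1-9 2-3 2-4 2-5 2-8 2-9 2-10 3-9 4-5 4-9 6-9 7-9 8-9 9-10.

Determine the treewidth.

A width-2 tree decomposition is:
Bags: B1 = {1, 2, 9}  B2 = {1, 6, 9}  B3 = {2, 3, 9}  B4 = {2, 4, 9}  B5 = {2, 9, 10}  B6 = {2, 4, 5}  B7 = {1, 7, 9}  B8 = {2, 8, 9}
Tree: B1–B2, B1–B3, B1–B4, B4–B5, B4–B6, B2–B7, B4–B8
Each bag holds 3 vertices, so the decomposition has width 2, which upper-bounds the treewidth. For the lower bound, the 3 vertices {1, 2, 9} are pairwise adjacent, and any tree decomposition puts a clique entirely inside one bag — forcing width ≥ 2. Therefore the treewidth is 2.

2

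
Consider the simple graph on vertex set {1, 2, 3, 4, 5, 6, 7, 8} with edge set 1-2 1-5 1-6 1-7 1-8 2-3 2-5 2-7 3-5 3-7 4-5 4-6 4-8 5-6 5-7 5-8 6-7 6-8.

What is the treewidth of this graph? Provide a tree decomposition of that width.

Every bag has size at most 4, so the width is 4 − 1 = 3 and tw(G) ≤ 3. Conversely, {1, 2, 5, 7} is a clique of size 4, and the vertices of any clique must share a bag in every tree decomposition; so some bag has ≥ 4 vertices and tw(G) ≥ 3. Therefore the treewidth is 3.

Treewidth 3.
One such decomposition:
Bags: B1 = {1, 5, 6, 7}  B2 = {1, 5, 6, 8}  B3 = {1, 2, 5, 7}  B4 = {4, 5, 6, 8}  B5 = {2, 3, 5, 7}
Tree: B1–B2, B1–B3, B2–B4, B3–B5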